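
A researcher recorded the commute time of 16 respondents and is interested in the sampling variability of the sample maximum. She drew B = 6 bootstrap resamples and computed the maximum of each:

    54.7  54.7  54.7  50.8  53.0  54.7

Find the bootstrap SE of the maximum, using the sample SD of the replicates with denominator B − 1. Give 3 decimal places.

SE* = 1.605

Bootstrap SE is the standard deviation of the 6 replicate maximums.
Mean of replicates: (54.7 + 54.7 + 54.7 + 50.8 + 53.0 + 54.7) / 6 = 322.6000 / 6 = 53.7667
Sum of squared deviations: (+0.9333)² + (+0.9333)² + (+0.9333)² + (−2.9667)² + (−0.7667)² + (+0.9333)² = 12.8733
Variance = 12.8733 / 5 = 2.5747
SE* = √2.5747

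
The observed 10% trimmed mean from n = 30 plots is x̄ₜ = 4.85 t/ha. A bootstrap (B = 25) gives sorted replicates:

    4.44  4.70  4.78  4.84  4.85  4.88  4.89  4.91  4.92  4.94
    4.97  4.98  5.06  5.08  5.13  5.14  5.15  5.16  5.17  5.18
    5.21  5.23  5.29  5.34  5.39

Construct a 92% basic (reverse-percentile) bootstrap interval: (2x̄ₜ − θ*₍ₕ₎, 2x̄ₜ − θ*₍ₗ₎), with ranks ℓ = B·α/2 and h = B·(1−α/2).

(4.36, 5.26)

Percentile endpoints at ranks 1 and 24: θ*₍1₎ = 4.44, θ*₍24₎ = 5.34.
Basic interval reflects these around x̄ₜ:
  lower = 2 × 4.85 − 5.34 = 4.36
  upper = 2 × 4.85 − 4.44 = 5.26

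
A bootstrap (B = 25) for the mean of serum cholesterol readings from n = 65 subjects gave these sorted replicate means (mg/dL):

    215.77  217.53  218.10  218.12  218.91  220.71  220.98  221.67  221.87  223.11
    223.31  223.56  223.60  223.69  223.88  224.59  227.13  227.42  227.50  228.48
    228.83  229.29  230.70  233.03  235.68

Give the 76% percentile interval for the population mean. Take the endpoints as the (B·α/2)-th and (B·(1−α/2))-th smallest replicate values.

α = 0.24; lower rank = 25 × 0.120 = 3; upper rank = 25 × 0.880 = 22.
The 3rd smallest replicate is 218.10; the 22nd is 229.29.

(218.10, 229.29)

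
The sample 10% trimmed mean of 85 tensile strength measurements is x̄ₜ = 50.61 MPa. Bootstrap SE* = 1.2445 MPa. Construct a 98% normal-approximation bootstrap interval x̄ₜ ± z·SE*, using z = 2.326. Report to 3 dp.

(47.715, 53.505)

Margin = 2.326 × 1.2445 = 2.8947
Interval: 50.61 ± 2.8947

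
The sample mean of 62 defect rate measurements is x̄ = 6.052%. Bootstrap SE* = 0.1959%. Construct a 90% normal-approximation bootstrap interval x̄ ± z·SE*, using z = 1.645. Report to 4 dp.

(5.7297, 6.3743)

Margin = 1.645 × 0.1959 = 0.32226
Interval: 6.052 ± 0.32226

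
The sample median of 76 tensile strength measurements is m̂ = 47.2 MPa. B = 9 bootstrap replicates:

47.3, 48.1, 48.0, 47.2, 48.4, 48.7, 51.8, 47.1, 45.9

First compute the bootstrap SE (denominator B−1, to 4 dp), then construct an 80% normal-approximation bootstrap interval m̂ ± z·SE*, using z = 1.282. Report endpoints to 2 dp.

(45.10, 49.30)

Mean of replicates = 48.0556; sum of squared deviations = 21.4222; SE* = √(21.4222/8) = 1.6364
Margin = 1.282 × 1.6364 = 2.098
Interval: 47.2 ± 2.098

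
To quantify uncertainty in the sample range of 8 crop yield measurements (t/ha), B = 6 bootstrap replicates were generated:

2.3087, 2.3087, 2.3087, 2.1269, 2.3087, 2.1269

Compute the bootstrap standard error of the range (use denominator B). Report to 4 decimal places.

SE* = 0.0857

Bootstrap SE is the standard deviation of the 6 replicate ranges.
Mean of replicates: (2.3087 + 2.3087 + 2.3087 + 2.1269 + 2.3087 + 2.1269) / 6 = 13.48860 / 6 = 2.24810
Sum of squared deviations: (+0.06060)² + (+0.06060)² + (+0.06060)² + (−0.12120)² + (+0.06060)² + (−0.12120)² = 0.04407
Variance = 0.04407 / 6 = 0.00734
SE* = √0.00734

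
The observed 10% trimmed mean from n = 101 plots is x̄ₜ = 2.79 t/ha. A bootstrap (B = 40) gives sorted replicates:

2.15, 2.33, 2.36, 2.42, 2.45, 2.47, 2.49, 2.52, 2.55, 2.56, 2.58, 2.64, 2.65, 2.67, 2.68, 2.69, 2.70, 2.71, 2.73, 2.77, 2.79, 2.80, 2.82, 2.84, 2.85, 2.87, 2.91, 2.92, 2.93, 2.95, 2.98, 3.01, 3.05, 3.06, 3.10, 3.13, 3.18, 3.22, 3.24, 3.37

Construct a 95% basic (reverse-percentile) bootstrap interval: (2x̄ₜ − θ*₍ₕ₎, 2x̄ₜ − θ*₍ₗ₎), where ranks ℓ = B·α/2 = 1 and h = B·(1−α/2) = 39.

(2.34, 3.43)

Percentile endpoints at ranks 1 and 39: θ*₍1₎ = 2.15, θ*₍39₎ = 3.24.
Basic interval reflects these around x̄ₜ:
  lower = 2 × 2.79 − 3.24 = 2.34
  upper = 2 × 2.79 − 2.15 = 3.43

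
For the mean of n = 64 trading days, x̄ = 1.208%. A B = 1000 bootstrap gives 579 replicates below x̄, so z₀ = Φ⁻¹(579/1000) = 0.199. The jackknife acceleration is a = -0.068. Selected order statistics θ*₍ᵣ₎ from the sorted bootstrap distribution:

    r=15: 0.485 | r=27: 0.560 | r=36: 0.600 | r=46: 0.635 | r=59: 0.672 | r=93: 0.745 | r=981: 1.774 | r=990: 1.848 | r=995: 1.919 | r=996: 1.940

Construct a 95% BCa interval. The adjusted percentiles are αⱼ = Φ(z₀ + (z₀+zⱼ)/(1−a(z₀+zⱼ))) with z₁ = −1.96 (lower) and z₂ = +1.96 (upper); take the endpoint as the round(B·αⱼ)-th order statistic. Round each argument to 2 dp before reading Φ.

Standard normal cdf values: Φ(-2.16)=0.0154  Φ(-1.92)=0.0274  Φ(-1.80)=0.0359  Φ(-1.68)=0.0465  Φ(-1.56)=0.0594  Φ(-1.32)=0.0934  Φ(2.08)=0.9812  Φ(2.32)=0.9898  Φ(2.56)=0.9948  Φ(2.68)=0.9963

(0.600, 1.774)

Lower: z₀ + z₁ = 0.199 + (-1.960) = -1.761; 1 − a(z₀+z₁) = 1 − (-0.068)(-1.761) = 0.8803; argument = 0.199 + (-1.761)/0.8803 = -1.8016 → -1.80.
α₁ = Φ(-1.80) = 0.0359; rank = round(1000 × 0.0359) = 36; θ*₍36₎ = 0.600.
Upper: z₀ + z₂ = 2.159; 1 − a(z₀+z₂) = 1.1468; argument = 2.0816 → 2.08; α₂ = 0.9812; rank = 981; θ*₍981₎ = 1.774.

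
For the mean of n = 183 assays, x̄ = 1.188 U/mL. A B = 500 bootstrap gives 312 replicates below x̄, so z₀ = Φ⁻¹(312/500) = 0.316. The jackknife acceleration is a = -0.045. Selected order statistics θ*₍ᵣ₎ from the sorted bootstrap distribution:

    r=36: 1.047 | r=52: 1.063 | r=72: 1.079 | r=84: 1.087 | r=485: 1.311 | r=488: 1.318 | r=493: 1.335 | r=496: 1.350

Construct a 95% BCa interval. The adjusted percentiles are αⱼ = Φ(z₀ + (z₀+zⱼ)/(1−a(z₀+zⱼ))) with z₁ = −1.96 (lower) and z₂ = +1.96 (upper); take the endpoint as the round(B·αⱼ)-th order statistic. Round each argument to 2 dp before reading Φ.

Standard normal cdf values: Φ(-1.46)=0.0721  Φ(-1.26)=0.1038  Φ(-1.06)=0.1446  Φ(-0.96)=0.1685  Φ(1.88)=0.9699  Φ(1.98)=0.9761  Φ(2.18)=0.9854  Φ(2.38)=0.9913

(1.047, 1.350)

Lower: z₀ + z₁ = 0.316 + (-1.960) = -1.644; 1 − a(z₀+z₁) = 1 − (-0.045)(-1.644) = 0.9260; argument = 0.316 + (-1.644)/0.9260 = -1.4593 → -1.46.
α₁ = Φ(-1.46) = 0.0721; rank = round(500 × 0.0721) = 36; θ*₍36₎ = 1.047.
Upper: z₀ + z₂ = 2.276; 1 − a(z₀+z₂) = 1.1024; argument = 2.3805 → 2.38; α₂ = 0.9913; rank = 496; θ*₍496₎ = 1.350.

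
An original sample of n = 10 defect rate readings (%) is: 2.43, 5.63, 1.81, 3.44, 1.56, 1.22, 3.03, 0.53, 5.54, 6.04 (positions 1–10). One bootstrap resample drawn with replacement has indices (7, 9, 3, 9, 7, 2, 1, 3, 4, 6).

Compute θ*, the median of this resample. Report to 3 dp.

θ* = 3.030

Resample values: 3.03, 5.54, 1.81, 5.54, 3.03, 5.63, 2.43, 1.81, 3.44, 1.22.
Sorted: 1.22, 1.81, 1.81, 2.43, 3.03, 3.03, 3.44, 5.54, 5.54, 5.63
Median = average of the two middle values = 3.030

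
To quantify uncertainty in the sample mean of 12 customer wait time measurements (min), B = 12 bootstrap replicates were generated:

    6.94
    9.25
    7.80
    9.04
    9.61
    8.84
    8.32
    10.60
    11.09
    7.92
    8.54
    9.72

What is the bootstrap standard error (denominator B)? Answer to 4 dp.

SE* = 1.1337

Bootstrap SE is the standard deviation of the 12 replicate means.
Mean of replicates: (6.94 + 9.25 + 7.80 + 9.04 + 9.61 + 8.84 + 8.32 + 10.60 + 11.09 + 7.92 + 8.54 + 9.72) / 12 = 107.67000 / 12 = 8.97250
Sum of squared deviations: (−2.03250)² + (+0.27750)² + (−1.17250)² + (+0.06750)² + (+0.63750)² + (−0.13250)² + (−0.65250)² + (+1.62750)² + (+2.11750)² + (−1.05250)² + (−0.43250)² + (+0.74750)² = 15.42322
Variance = 15.42322 / 12 = 1.28527
SE* = √1.28527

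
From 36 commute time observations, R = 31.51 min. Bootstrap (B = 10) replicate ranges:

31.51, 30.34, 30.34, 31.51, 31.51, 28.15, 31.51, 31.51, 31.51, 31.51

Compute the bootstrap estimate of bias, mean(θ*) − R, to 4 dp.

bias = −0.5700

mean(θ*) = (31.51 + 30.34 + 30.34 + 31.51 + 31.51 + 28.15 + 31.51 + 31.51 + 31.51 + 31.51) / 10 = 30.94000
bias = 30.94000 − 31.51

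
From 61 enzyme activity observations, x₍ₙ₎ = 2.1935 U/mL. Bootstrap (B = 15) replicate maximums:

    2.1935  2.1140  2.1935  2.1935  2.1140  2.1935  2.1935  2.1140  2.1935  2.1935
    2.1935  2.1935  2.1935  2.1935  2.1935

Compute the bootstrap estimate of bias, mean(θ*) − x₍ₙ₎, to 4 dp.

mean(θ*) = (2.1935 + 2.1140 + 2.1935 + 2.1935 + 2.1140 + 2.1935 + 2.1935 + 2.1140 + 2.1935 + 2.1935 + 2.1935 + 2.1935 + 2.1935 + 2.1935 + 2.1935) / 15 = 2.17760
bias = 2.17760 − 2.1935

bias = −0.0159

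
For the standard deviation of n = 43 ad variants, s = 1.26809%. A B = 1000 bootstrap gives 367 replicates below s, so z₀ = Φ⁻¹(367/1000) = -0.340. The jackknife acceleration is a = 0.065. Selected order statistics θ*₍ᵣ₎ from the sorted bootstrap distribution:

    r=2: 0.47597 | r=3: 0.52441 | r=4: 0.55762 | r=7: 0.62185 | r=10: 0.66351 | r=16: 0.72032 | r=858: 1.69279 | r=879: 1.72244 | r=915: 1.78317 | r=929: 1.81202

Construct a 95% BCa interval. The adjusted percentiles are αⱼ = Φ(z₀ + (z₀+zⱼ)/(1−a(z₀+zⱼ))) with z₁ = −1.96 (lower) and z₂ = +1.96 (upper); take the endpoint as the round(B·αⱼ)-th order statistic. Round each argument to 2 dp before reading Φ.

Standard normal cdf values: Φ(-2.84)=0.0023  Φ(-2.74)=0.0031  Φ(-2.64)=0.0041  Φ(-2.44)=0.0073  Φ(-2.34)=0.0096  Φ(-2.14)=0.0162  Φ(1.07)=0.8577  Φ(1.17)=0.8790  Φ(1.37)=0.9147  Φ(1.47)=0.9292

Lower: z₀ + z₁ = -0.340 + (-1.960) = -2.300; 1 − a(z₀+z₁) = 1 − (0.065)(-2.300) = 1.1495; argument = -0.340 + (-2.300)/1.1495 = -2.3409 → -2.34.
α₁ = Φ(-2.34) = 0.0096; rank = round(1000 × 0.0096) = 10; θ*₍10₎ = 0.66351.
Upper: z₀ + z₂ = 1.620; 1 − a(z₀+z₂) = 0.8947; argument = 1.4707 → 1.47; α₂ = 0.9292; rank = 929; θ*₍929₎ = 1.81202.

(0.66351, 1.81202)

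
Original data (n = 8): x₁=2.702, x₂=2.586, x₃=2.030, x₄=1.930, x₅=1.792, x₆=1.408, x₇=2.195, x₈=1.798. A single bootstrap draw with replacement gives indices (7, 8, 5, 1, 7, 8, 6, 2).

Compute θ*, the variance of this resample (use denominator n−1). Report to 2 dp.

θ* = 0.19

Resample values: 2.195, 1.798, 1.792, 2.702, 2.195, 1.798, 1.408, 2.586.
Mean = 2.0593; sum of squared deviations = 1.3595
s² = 1.3595 / 7 = 0.1942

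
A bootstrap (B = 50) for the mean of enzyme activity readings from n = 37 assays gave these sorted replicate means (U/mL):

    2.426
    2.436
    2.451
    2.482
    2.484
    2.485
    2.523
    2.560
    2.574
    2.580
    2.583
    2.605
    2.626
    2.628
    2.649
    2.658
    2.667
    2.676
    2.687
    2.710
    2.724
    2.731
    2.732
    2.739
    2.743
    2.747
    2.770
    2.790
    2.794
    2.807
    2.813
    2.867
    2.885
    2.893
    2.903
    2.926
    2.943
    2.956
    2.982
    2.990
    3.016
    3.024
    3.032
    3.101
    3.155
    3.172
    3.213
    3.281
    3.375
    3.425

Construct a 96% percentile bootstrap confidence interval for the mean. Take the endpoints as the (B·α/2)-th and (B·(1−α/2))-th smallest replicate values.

α = 0.04; lower rank = 50 × 0.020 = 1; upper rank = 50 × 0.980 = 49.
The 1st smallest replicate is 2.426; the 49th is 3.375.

(2.426, 3.375)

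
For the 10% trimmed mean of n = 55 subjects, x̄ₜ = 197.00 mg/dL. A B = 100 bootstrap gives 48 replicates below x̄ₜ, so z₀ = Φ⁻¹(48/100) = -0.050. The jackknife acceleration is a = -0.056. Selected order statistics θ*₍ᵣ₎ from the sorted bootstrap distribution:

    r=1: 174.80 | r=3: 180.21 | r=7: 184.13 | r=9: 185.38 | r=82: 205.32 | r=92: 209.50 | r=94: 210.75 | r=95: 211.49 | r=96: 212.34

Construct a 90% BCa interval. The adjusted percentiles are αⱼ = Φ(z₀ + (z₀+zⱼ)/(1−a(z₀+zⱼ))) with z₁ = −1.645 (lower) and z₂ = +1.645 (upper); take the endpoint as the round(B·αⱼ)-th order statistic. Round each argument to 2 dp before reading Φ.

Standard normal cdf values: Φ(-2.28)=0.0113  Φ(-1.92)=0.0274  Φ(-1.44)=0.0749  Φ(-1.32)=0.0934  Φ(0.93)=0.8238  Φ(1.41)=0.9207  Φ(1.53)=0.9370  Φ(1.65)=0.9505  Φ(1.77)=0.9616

Lower: z₀ + z₁ = -0.050 + (-1.645) = -1.695; 1 − a(z₀+z₁) = 1 − (-0.056)(-1.695) = 0.9051; argument = -0.050 + (-1.695)/0.9051 = -1.9228 → -1.92.
α₁ = Φ(-1.92) = 0.0274; rank = round(100 × 0.0274) = 3; θ*₍3₎ = 180.21.
Upper: z₀ + z₂ = 1.595; 1 − a(z₀+z₂) = 1.0893; argument = 1.4142 → 1.41; α₂ = 0.9207; rank = 92; θ*₍92₎ = 209.50.

(180.21, 209.50)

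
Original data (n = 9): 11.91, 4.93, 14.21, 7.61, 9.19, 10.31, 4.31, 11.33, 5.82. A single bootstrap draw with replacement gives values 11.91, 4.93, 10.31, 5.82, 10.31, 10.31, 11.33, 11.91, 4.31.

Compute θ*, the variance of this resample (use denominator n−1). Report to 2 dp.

θ* = 9.52

Mean = 9.0156; sum of squared deviations = 76.1846
s² = 76.1846 / 8 = 9.5231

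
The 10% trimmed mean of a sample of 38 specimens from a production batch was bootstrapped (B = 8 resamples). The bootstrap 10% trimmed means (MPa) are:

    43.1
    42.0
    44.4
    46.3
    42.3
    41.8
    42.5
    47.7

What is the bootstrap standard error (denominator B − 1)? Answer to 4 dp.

Bootstrap SE is the standard deviation of the 8 replicate 10% trimmed means.
Mean of replicates: (43.1 + 42.0 + 44.4 + 46.3 + 42.3 + 41.8 + 42.5 + 47.7) / 8 = 350.10000 / 8 = 43.76250
Sum of squared deviations: (−0.66250)² + (−1.76250)² + (+0.63750)² + (+2.53750)² + (−1.46250)² + (−1.96250)² + (−1.26250)² + (+3.93750)² = 33.47875
Variance = 33.47875 / 7 = 4.78268
SE* = √4.78268

SE* = 2.1869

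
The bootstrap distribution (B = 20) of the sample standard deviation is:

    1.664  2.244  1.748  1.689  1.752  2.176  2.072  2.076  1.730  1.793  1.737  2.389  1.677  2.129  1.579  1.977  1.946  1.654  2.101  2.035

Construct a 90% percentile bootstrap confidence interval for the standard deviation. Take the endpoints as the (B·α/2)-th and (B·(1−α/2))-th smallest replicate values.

(1.579, 2.244)

Sorted replicates: 1.579, 1.654, 1.664, 1.677, 1.689, 1.730, 1.737, 1.748, 1.752, 1.793, 1.946, 1.977, 2.035, 2.072, 2.076, 2.101, 2.129, 2.176, 2.244, 2.389
α = 0.10; lower rank = 20 × 0.050 = 1; upper rank = 20 × 0.950 = 19.
The 1st smallest replicate is 1.579; the 19th is 2.244.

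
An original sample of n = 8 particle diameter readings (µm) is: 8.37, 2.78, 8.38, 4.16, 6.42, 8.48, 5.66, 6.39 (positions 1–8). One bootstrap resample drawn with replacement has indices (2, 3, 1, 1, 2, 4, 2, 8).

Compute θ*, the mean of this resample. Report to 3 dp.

θ* = 5.501

Resample values: 2.78, 8.38, 8.37, 8.37, 2.78, 4.16, 2.78, 6.39.
Mean = (2.78 + 8.38 + 8.37 + 8.37 + 2.78 + 4.16 + 2.78 + 6.39) / 8 = 44.010 / 8 = 5.501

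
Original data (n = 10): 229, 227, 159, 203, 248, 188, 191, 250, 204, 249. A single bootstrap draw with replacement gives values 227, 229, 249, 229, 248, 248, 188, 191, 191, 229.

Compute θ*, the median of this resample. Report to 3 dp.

Sorted: 188, 191, 191, 227, 229, 229, 229, 248, 248, 249
Median = average of the two middle values = 229.000

θ* = 229.000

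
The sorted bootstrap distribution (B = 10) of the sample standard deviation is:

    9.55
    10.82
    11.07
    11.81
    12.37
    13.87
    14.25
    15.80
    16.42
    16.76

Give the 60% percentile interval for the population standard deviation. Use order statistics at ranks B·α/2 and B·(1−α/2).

(10.82, 15.80)

α = 0.40; lower rank = 10 × 0.200 = 2; upper rank = 10 × 0.800 = 8.
The 2nd smallest replicate is 10.82; the 8th is 15.80.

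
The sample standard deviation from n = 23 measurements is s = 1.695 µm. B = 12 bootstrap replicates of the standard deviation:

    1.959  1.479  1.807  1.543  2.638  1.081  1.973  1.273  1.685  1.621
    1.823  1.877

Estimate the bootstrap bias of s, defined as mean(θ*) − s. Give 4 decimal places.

bias = +0.0349

mean(θ*) = (1.959 + 1.479 + 1.807 + 1.543 + 2.638 + 1.081 + 1.973 + 1.273 + 1.685 + 1.621 + 1.823 + 1.877) / 12 = 1.72992
bias = 1.72992 − 1.695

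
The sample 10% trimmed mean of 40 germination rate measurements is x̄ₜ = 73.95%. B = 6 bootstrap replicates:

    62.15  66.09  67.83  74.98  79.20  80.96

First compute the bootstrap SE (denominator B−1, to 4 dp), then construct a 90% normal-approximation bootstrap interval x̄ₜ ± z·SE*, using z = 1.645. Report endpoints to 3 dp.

(61.417, 86.483)

Mean of replicates = 71.8683; sum of squared deviations = 290.2375; SE* = √(290.2375/5) = 7.6189
Margin = 1.645 × 7.6189 = 12.5331
Interval: 73.95 ± 12.5331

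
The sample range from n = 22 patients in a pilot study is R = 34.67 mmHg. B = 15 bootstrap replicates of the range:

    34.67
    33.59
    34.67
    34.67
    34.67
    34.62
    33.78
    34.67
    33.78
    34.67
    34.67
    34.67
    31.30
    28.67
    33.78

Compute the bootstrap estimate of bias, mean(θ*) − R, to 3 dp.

bias = −0.878

mean(θ*) = (34.67 + 33.59 + 34.67 + 34.67 + 34.67 + 34.62 + 33.78 + 34.67 + 33.78 + 34.67 + 34.67 + 34.67 + 31.30 + 28.67 + 33.78) / 15 = 33.7920
bias = 33.7920 − 34.67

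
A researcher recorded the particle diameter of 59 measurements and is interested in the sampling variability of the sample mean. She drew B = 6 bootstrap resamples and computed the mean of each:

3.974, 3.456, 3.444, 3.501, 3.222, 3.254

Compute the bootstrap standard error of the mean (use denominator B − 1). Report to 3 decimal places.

SE* = 0.270

Bootstrap SE is the standard deviation of the 6 replicate means.
Mean of replicates: (3.974 + 3.456 + 3.444 + 3.501 + 3.222 + 3.254) / 6 = 20.8510 / 6 = 3.4752
Sum of squared deviations: (+0.4988)² + (−0.0192)² + (−0.0312)² + (+0.0258)² + (−0.2532)² + (−0.2212)² = 0.3638
Variance = 0.3638 / 5 = 0.0728
SE* = √0.0728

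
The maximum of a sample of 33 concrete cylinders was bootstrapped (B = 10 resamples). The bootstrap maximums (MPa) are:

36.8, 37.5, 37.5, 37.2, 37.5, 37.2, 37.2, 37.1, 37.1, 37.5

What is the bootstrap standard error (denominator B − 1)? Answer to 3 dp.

SE* = 0.237

Bootstrap SE is the standard deviation of the 10 replicate maximums.
Mean of replicates: (36.8 + 37.5 + 37.5 + 37.2 + 37.5 + 37.2 + 37.2 + 37.1 + 37.1 + 37.5) / 10 = 372.6000 / 10 = 37.2600
Sum of squared deviations: (−0.4600)² + (+0.2400)² + (+0.2400)² + (−0.0600)² + (+0.2400)² + (−0.0600)² + (−0.0600)² + (−0.1600)² + (−0.1600)² + (+0.2400)² = 0.5040
Variance = 0.5040 / 9 = 0.0560
SE* = √0.0560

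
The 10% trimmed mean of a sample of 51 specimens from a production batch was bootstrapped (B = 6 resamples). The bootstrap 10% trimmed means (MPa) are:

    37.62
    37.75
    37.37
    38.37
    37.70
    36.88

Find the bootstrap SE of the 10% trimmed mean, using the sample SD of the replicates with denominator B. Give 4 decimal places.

Bootstrap SE is the standard deviation of the 6 replicate 10% trimmed means.
Mean of replicates: (37.62 + 37.75 + 37.37 + 38.37 + 37.70 + 36.88) / 6 = 225.69000 / 6 = 37.61500
Sum of squared deviations: (+0.00500)² + (+0.13500)² + (−0.24500)² + (+0.75500)² + (+0.08500)² + (−0.73500)² = 1.19575
Variance = 1.19575 / 6 = 0.19929
SE* = √0.19929

SE* = 0.4464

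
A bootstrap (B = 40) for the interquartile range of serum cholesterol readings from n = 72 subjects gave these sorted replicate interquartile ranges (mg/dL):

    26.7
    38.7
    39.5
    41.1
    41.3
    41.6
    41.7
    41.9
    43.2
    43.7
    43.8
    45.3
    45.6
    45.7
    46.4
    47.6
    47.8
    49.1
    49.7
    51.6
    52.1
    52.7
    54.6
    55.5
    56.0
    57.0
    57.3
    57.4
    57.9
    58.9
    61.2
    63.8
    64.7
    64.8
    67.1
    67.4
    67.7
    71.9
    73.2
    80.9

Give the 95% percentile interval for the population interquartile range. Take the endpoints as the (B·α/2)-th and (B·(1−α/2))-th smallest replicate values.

α = 0.05; lower rank = 40 × 0.025 = 1; upper rank = 40 × 0.975 = 39.
The 1st smallest replicate is 26.7; the 39th is 73.2.

(26.7, 73.2)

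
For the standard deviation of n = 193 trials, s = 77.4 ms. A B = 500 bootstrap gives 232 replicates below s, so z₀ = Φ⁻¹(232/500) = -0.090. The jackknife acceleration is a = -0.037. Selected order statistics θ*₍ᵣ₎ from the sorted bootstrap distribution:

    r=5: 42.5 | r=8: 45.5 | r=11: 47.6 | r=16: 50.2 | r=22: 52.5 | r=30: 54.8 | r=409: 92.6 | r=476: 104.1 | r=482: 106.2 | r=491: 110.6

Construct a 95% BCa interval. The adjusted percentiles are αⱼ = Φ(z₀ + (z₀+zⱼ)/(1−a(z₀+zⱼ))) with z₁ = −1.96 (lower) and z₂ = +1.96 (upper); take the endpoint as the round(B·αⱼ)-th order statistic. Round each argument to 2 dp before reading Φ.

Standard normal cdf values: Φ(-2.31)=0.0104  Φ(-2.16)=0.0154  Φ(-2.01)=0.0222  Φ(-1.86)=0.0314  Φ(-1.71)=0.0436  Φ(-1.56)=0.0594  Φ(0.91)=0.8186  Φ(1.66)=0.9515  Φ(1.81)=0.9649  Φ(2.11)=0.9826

Lower: z₀ + z₁ = -0.090 + (-1.960) = -2.050; 1 − a(z₀+z₁) = 1 − (-0.037)(-2.050) = 0.9242; argument = -0.090 + (-2.050)/0.9242 = -2.3083 → -2.31.
α₁ = Φ(-2.31) = 0.0104; rank = round(500 × 0.0104) = 5; θ*₍5₎ = 42.5.
Upper: z₀ + z₂ = 1.870; 1 − a(z₀+z₂) = 1.0692; argument = 1.6590 → 1.66; α₂ = 0.9515; rank = 476; θ*₍476₎ = 104.1.

(42.5, 104.1)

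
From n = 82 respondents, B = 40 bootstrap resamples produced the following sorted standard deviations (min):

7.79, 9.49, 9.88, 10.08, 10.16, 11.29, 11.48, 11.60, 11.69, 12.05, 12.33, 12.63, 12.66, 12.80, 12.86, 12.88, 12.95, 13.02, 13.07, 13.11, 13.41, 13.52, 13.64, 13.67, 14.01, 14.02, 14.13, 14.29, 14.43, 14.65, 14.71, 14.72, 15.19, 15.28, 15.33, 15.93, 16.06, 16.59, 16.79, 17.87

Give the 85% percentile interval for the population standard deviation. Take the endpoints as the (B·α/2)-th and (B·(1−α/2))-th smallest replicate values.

(9.88, 16.06)

α = 0.15; lower rank = 40 × 0.075 = 3; upper rank = 40 × 0.925 = 37.
The 3rd smallest replicate is 9.88; the 37th is 16.06.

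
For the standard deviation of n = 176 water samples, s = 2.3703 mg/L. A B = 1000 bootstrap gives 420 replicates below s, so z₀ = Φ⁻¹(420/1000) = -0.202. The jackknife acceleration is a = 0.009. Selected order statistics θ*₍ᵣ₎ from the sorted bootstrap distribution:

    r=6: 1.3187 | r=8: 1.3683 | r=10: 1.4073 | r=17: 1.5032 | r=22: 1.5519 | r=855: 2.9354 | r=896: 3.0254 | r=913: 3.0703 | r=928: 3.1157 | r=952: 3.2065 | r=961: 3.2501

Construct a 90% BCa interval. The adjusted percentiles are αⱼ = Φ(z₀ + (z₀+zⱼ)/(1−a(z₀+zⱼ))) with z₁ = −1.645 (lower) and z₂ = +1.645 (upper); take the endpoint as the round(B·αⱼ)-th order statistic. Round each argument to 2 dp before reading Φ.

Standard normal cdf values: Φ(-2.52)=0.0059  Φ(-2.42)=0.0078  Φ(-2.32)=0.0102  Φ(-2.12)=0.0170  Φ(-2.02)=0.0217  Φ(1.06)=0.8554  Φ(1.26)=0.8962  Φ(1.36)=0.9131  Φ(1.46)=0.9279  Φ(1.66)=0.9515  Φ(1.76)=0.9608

Lower: z₀ + z₁ = -0.202 + (-1.645) = -1.847; 1 − a(z₀+z₁) = 1 − (0.009)(-1.847) = 1.0166; argument = -0.202 + (-1.847)/1.0166 = -2.0188 → -2.02.
α₁ = Φ(-2.02) = 0.0217; rank = round(1000 × 0.0217) = 22; θ*₍22₎ = 1.5519.
Upper: z₀ + z₂ = 1.443; 1 − a(z₀+z₂) = 0.9870; argument = 1.2600 → 1.26; α₂ = 0.8962; rank = 896; θ*₍896₎ = 3.0254.

(1.5519, 3.0254)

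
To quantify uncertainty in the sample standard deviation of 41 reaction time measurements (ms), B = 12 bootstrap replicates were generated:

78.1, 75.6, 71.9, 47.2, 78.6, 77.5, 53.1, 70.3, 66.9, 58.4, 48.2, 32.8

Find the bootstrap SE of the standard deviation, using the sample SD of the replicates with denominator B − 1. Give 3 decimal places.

Bootstrap SE is the standard deviation of the 12 replicate standard deviations.
Mean of replicates: (78.1 + 75.6 + 71.9 + 47.2 + 78.6 + 77.5 + 53.1 + 70.3 + 66.9 + 58.4 + 48.2 + 32.8) / 12 = 758.6000 / 12 = 63.2167
Sum of squared deviations: (+14.8833)² + (+12.3833)² + (+8.6833)² + (−16.0167)² + (+15.3833)² + (+14.2833)² + (−10.1167)² + (+7.0833)² + (+3.6833)² + (−4.8167)² + (−15.0167)² + (−30.4167)² = 2487.4167
Variance = 2487.4167 / 11 = 226.1288
SE* = √226.1288

SE* = 15.038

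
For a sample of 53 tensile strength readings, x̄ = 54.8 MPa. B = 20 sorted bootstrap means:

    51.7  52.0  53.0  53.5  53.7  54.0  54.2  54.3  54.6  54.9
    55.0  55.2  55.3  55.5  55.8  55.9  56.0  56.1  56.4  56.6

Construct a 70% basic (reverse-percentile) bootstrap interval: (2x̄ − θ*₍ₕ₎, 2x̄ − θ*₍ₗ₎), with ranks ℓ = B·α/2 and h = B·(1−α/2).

(53.6, 56.6)

Percentile endpoints at ranks 3 and 17: θ*₍3₎ = 53.0, θ*₍17₎ = 56.0.
Basic interval reflects these around x̄:
  lower = 2 × 54.8 − 56.0 = 53.6
  upper = 2 × 54.8 − 53.0 = 56.6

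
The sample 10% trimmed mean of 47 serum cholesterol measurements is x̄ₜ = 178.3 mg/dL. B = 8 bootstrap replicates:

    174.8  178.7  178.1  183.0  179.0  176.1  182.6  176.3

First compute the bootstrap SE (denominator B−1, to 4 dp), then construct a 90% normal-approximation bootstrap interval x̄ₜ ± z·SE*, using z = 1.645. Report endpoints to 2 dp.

Mean of replicates = 178.5750; sum of squared deviations = 61.7550; SE* = √(61.7550/7) = 2.9702
Margin = 1.645 × 2.9702 = 4.886
Interval: 178.3 ± 4.886

(173.41, 183.19)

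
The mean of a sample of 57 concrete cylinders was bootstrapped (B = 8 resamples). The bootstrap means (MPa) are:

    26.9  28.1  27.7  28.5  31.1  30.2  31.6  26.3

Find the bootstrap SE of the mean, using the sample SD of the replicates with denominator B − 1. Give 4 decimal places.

SE* = 1.9545

Bootstrap SE is the standard deviation of the 8 replicate means.
Mean of replicates: (26.9 + 28.1 + 27.7 + 28.5 + 31.1 + 30.2 + 31.6 + 26.3) / 8 = 230.40000 / 8 = 28.80000
Sum of squared deviations: (−1.90000)² + (−0.70000)² + (−1.10000)² + (−0.30000)² + (+2.30000)² + (+1.40000)² + (+2.80000)² + (−2.50000)² = 26.74000
Variance = 26.74000 / 7 = 3.82000
SE* = √3.82000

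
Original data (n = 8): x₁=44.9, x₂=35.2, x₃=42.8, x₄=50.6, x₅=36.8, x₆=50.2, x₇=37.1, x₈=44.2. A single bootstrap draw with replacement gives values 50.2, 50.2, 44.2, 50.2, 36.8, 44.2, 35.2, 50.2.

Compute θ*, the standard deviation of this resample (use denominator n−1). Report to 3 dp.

θ* = 6.240

Mean = 45.1500; sum of squared deviations = 272.5400
s² = 272.5400 / 7 = 38.9343
s = √38.9343 = 6.240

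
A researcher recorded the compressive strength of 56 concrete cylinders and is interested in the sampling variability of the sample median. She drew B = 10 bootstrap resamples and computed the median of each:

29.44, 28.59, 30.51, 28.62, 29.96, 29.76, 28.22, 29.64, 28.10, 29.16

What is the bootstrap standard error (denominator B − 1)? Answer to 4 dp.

SE* = 0.7985

Bootstrap SE is the standard deviation of the 10 replicate medians.
Mean of replicates: (29.44 + 28.59 + 30.51 + 28.62 + 29.96 + 29.76 + 28.22 + 29.64 + 28.10 + 29.16) / 10 = 292.00000 / 10 = 29.20000
Sum of squared deviations: (+0.24000)² + (−0.61000)² + (+1.31000)² + (−0.58000)² + (+0.76000)² + (+0.56000)² + (−0.98000)² + (+0.44000)² + (−1.10000)² + (−0.04000)² = 5.73900
Variance = 5.73900 / 9 = 0.63767
SE* = √0.63767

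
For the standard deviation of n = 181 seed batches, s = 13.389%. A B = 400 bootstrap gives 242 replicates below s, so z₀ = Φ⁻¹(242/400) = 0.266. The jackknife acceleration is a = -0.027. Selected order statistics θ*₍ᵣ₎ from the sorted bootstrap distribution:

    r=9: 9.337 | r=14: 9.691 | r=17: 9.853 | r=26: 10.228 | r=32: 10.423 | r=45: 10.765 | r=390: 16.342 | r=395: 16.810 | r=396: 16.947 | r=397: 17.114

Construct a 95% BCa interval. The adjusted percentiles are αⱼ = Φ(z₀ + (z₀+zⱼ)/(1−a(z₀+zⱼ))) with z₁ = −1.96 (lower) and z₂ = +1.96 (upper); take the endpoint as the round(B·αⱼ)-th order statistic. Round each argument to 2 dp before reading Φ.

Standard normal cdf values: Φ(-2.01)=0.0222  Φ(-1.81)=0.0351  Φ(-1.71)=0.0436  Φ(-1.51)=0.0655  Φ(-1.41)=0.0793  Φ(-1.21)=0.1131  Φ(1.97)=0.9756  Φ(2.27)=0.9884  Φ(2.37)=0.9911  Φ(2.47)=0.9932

Lower: z₀ + z₁ = 0.266 + (-1.960) = -1.694; 1 − a(z₀+z₁) = 1 − (-0.027)(-1.694) = 0.9543; argument = 0.266 + (-1.694)/0.9543 = -1.5092 → -1.51.
α₁ = Φ(-1.51) = 0.0655; rank = round(400 × 0.0655) = 26; θ*₍26₎ = 10.228.
Upper: z₀ + z₂ = 2.226; 1 − a(z₀+z₂) = 1.0601; argument = 2.3658 → 2.37; α₂ = 0.9911; rank = 396; θ*₍396₎ = 16.947.

(10.228, 16.947)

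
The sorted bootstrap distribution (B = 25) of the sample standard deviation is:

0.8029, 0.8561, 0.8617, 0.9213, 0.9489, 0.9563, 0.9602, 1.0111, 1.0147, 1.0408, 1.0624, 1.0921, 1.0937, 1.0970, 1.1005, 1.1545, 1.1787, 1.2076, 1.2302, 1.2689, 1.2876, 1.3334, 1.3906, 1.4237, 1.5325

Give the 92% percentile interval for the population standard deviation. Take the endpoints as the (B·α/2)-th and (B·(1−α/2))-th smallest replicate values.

α = 0.08; lower rank = 25 × 0.040 = 1; upper rank = 25 × 0.960 = 24.
The 1st smallest replicate is 0.8029; the 24th is 1.4237.

(0.8029, 1.4237)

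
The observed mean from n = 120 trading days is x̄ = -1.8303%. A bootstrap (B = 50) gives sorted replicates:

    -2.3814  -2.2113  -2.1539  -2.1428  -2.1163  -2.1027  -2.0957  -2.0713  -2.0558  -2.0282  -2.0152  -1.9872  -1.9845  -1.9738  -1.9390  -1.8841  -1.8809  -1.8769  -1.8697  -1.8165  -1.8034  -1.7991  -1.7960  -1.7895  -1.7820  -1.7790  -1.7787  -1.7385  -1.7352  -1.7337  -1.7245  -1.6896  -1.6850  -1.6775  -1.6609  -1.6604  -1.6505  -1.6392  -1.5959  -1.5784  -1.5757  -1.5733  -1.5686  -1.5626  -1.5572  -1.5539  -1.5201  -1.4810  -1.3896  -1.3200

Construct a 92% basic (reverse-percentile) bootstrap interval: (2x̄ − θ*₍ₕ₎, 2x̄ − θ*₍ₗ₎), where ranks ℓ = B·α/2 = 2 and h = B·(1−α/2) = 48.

Percentile endpoints at ranks 2 and 48: θ*₍2₎ = -2.2113, θ*₍48₎ = -1.4810.
Basic interval reflects these around x̄:
  lower = 2 × -1.8303 − -1.4810 = -2.1796
  upper = 2 × -1.8303 − -2.2113 = -1.4493

(-2.1796, -1.4493)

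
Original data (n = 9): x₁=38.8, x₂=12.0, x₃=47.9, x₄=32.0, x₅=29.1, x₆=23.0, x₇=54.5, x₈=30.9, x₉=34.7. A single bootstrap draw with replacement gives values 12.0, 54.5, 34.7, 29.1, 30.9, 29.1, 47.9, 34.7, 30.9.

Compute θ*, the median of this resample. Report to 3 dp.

Sorted: 12.0, 29.1, 29.1, 30.9, 30.9, 34.7, 34.7, 47.9, 54.5
Median = middle value = 30.900

θ* = 30.900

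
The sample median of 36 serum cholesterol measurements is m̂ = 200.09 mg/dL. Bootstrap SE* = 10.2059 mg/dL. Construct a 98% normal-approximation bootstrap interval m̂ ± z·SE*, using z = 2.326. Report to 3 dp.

(176.351, 223.829)

Margin = 2.326 × 10.2059 = 23.7389
Interval: 200.09 ± 23.7389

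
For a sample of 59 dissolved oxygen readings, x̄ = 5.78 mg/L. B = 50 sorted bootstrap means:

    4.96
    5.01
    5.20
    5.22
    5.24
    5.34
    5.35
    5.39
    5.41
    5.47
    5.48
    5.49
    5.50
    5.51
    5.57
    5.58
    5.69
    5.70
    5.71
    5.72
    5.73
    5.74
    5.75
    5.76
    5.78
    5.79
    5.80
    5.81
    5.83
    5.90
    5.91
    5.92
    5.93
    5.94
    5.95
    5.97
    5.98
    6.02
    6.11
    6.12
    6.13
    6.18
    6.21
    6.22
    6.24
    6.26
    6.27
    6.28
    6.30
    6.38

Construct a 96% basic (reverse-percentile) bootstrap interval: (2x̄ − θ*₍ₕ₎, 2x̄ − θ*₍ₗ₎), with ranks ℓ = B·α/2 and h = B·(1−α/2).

Percentile endpoints at ranks 1 and 49: θ*₍1₎ = 4.96, θ*₍49₎ = 6.30.
Basic interval reflects these around x̄:
  lower = 2 × 5.78 − 6.30 = 5.26
  upper = 2 × 5.78 − 4.96 = 6.60

(5.26, 6.60)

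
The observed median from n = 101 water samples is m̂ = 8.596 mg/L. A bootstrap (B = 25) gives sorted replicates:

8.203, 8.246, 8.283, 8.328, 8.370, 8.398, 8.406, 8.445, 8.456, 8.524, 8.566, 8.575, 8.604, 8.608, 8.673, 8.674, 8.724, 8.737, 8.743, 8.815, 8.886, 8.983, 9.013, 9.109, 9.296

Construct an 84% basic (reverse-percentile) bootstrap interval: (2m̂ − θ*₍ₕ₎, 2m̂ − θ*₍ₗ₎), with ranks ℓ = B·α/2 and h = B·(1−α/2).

Percentile endpoints at ranks 2 and 23: θ*₍2₎ = 8.246, θ*₍23₎ = 9.013.
Basic interval reflects these around m̂:
  lower = 2 × 8.596 − 9.013 = 8.179
  upper = 2 × 8.596 − 8.246 = 8.946

(8.179, 8.946)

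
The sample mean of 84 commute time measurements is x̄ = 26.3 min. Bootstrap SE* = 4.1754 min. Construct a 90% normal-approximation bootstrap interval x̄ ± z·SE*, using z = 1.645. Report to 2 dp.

Margin = 1.645 × 4.1754 = 6.869
Interval: 26.3 ± 6.869

(19.43, 33.17)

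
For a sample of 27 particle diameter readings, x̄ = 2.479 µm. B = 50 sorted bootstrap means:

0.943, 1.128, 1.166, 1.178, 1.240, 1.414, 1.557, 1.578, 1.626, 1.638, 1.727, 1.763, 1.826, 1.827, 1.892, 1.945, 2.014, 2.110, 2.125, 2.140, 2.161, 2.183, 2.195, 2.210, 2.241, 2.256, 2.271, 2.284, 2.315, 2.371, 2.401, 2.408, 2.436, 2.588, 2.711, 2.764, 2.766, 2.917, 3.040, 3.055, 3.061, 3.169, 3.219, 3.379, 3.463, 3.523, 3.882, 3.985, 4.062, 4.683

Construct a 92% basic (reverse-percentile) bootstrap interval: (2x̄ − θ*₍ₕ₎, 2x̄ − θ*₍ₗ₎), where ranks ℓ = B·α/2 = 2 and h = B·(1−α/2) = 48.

(0.973, 3.830)

Percentile endpoints at ranks 2 and 48: θ*₍2₎ = 1.128, θ*₍48₎ = 3.985.
Basic interval reflects these around x̄:
  lower = 2 × 2.479 − 3.985 = 0.973
  upper = 2 × 2.479 − 1.128 = 3.830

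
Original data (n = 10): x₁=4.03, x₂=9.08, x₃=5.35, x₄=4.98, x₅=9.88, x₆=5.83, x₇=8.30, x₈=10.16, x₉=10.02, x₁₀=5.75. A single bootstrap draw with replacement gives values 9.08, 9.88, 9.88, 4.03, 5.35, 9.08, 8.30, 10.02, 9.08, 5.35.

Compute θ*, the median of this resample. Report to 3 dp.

θ* = 9.080

Sorted: 4.03, 5.35, 5.35, 8.30, 9.08, 9.08, 9.08, 9.88, 9.88, 10.02
Median = average of the two middle values = 9.080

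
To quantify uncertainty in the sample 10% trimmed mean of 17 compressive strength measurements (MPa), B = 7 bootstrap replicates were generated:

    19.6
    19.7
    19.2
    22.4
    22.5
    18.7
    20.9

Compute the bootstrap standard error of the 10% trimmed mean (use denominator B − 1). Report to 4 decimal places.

Bootstrap SE is the standard deviation of the 7 replicate 10% trimmed means.
Mean of replicates: (19.6 + 19.7 + 19.2 + 22.4 + 22.5 + 18.7 + 20.9) / 7 = 143.00000 / 7 = 20.42857
Sum of squared deviations: (−0.82857)² + (−0.72857)² + (−1.22857)² + (+1.97143)² + (+2.07143)² + (−1.72857)² + (+0.47143)² = 14.11429
Variance = 14.11429 / 6 = 2.35238
SE* = √2.35238

SE* = 1.5337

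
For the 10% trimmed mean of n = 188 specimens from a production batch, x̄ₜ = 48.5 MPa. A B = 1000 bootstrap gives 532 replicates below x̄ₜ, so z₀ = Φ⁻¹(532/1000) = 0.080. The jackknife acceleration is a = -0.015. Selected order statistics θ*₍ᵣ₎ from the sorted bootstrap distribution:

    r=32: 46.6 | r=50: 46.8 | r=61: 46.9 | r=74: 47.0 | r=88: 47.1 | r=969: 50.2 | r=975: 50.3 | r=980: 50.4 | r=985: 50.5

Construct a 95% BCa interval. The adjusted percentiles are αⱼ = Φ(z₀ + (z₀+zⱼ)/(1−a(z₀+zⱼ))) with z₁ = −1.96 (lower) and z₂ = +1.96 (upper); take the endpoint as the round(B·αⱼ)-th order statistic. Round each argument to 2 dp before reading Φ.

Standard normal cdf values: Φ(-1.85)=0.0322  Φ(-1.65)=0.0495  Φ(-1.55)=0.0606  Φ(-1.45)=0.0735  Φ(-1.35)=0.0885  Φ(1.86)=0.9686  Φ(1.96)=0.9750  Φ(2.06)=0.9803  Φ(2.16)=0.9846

Lower: z₀ + z₁ = 0.080 + (-1.960) = -1.880; 1 − a(z₀+z₁) = 1 − (-0.015)(-1.880) = 0.9718; argument = 0.080 + (-1.880)/0.9718 = -1.8546 → -1.85.
α₁ = Φ(-1.85) = 0.0322; rank = round(1000 × 0.0322) = 32; θ*₍32₎ = 46.6.
Upper: z₀ + z₂ = 2.040; 1 − a(z₀+z₂) = 1.0306; argument = 2.0594 → 2.06; α₂ = 0.9803; rank = 980; θ*₍980₎ = 50.4.

(46.6, 50.4)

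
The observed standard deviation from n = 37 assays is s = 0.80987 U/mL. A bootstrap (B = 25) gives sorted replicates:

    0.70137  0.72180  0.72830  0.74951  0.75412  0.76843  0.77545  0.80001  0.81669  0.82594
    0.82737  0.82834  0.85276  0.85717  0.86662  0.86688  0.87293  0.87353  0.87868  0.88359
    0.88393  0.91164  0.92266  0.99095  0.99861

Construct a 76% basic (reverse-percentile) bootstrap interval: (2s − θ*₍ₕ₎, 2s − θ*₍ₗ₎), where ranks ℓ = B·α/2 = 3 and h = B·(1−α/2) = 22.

(0.70810, 0.89144)

Percentile endpoints at ranks 3 and 22: θ*₍3₎ = 0.72830, θ*₍22₎ = 0.91164.
Basic interval reflects these around s:
  lower = 2 × 0.80987 − 0.91164 = 0.70810
  upper = 2 × 0.80987 − 0.72830 = 0.89144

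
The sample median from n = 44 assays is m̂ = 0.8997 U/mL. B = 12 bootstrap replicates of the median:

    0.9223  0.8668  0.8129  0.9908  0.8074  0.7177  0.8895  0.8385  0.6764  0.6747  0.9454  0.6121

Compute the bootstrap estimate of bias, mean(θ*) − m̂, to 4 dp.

bias = −0.0868

mean(θ*) = (0.9223 + 0.8668 + 0.8129 + 0.9908 + 0.8074 + 0.7177 + 0.8895 + 0.8385 + 0.6764 + 0.6747 + 0.9454 + 0.6121) / 12 = 0.81288
bias = 0.81288 − 0.8997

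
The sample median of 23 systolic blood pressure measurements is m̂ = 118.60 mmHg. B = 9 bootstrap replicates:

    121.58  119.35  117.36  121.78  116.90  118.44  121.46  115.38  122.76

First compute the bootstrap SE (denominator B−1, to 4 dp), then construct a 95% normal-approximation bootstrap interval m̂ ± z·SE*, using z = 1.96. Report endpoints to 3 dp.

(113.535, 123.665)

Mean of replicates = 119.4456; sum of squared deviations = 53.4274; SE* = √(53.4274/8) = 2.5843
Margin = 1.96 × 2.5843 = 5.0652
Interval: 118.60 ± 5.0652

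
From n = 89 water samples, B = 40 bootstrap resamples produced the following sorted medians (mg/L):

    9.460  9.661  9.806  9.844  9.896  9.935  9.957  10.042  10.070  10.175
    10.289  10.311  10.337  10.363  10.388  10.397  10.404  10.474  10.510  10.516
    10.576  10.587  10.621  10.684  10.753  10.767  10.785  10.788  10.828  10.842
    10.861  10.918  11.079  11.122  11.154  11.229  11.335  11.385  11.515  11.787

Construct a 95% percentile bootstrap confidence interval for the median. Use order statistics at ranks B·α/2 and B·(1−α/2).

(9.460, 11.515)

α = 0.05; lower rank = 40 × 0.025 = 1; upper rank = 40 × 0.975 = 39.
The 1st smallest replicate is 9.460; the 39th is 11.515.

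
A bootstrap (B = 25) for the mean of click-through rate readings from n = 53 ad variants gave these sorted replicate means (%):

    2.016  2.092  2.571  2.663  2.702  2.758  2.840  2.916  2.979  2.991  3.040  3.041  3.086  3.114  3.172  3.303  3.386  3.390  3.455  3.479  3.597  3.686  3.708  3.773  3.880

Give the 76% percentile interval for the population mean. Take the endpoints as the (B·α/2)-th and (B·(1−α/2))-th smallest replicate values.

α = 0.24; lower rank = 25 × 0.120 = 3; upper rank = 25 × 0.880 = 22.
The 3rd smallest replicate is 2.571; the 22nd is 3.686.

(2.571, 3.686)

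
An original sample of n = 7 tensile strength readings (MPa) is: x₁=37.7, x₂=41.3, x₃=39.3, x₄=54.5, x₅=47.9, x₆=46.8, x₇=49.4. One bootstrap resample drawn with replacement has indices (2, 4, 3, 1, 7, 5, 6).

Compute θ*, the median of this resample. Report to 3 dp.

θ* = 46.800

Resample values: 41.3, 54.5, 39.3, 37.7, 49.4, 47.9, 46.8.
Sorted: 37.7, 39.3, 41.3, 46.8, 47.9, 49.4, 54.5
Median = middle value = 46.800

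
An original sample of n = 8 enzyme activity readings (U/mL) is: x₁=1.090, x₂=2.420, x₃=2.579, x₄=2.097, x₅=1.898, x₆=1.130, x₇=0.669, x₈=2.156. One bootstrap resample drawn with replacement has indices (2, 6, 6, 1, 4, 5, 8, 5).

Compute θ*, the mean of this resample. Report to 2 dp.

Resample values: 2.420, 1.130, 1.130, 1.090, 2.097, 1.898, 2.156, 1.898.
Mean = (2.420 + 1.130 + 1.130 + 1.090 + 2.097 + 1.898 + 2.156 + 1.898) / 8 = 13.8190 / 8 = 1.73

θ* = 1.73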